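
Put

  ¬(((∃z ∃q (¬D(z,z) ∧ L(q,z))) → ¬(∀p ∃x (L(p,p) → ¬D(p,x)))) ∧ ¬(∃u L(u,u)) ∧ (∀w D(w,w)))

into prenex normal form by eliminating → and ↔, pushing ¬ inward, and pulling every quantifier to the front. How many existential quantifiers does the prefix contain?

Eliminate → and ↔ using ¬ and ∨.
  ¬((¬(∃z ∃q (¬D(z,z) ∧ L(q,z))) ∨ ¬(∀p ∃x (¬L(p,p) ∨ ¬D(p,x)))) ∧ ¬(∃u L(u,u)) ∧ (∀w D(w,w)))
Drive negations inward (¬∀x A ≡ ∃x ¬A, ¬∃x A ≡ ∀x ¬A, De Morgan for ∧/∨):
  (∃z ∃q (¬D(z,z) ∧ L(q,z))) ∧ (∀p ∃x (¬L(p,p) ∨ ¬D(p,x))) ∨ (∃u L(u,u)) ∨ (∃w ¬D(w,w))
All bound variables are already distinct, so no renaming is needed.
Pull the quantifiers to the front (each side's bound variable is not free in the other side):
  ∃z ∃q ∀p ∃x ∃u ∃w (¬D(z,z) ∧ L(q,z) ∧ (¬L(p,p) ∨ ¬D(p,x)) ∨ L(u,u) ∨ ¬D(w,w))
The prefix is ∃z ∃q ∀p ∃x ∃u ∃w: 1 universal, 5 existential.

5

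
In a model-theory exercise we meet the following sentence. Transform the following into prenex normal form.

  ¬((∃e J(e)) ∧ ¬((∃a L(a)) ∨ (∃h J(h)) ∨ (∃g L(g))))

∀e ∃a ∃h ∃g (¬J(e) ∨ L(a) ∨ J(h) ∨ L(g))

Push ¬ through the quantifiers and connectives to reach negation normal form:
  (∀e ¬J(e)) ∨ (∃a L(a)) ∨ (∃h J(h)) ∨ (∃g L(g))
Finally move all quantifiers to the prefix:
  ∀e ∃a ∃h ∃g (¬J(e) ∨ L(a) ∨ J(h) ∨ L(g))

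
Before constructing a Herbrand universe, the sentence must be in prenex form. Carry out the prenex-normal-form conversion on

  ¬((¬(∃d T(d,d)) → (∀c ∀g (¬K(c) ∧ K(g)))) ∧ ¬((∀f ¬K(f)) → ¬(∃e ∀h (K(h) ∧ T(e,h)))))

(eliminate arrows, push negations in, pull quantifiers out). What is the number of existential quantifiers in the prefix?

Eliminate → and ↔ using ¬ and ∨.
  ¬((¬¬(∃d T(d,d)) ∨ (∀c ∀g (¬K(c) ∧ K(g)))) ∧ ¬(¬(∀f ¬K(f)) ∨ ¬(∃e ∀h (K(h) ∧ T(e,h)))))
Move each ¬ inward, flipping quantifiers it crosses:
  (∀d ¬T(d,d)) ∧ (∃c ∃g (K(c) ∨ ¬K(g))) ∨ (∃f K(f)) ∨ (∀e ∃h (¬K(h) ∨ ¬T(e,h)))
Extract every quantifier outward, since the variables are now distinct and don't occur free across branches:
  ∀d ∃c ∃g ∃f ∀e ∃h (¬T(d,d) ∧ (K(c) ∨ ¬K(g)) ∨ K(f) ∨ ¬K(h) ∨ ¬T(e,h))
The prefix is ∀d ∃c ∃g ∃f ∀e ∃h: 2 universal, 4 existential.

4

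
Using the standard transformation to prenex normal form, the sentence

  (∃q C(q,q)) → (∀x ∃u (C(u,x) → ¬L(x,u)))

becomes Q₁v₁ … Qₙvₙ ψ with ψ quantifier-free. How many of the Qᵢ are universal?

2

First replace A → B with ¬A ∨ B.
  ¬(∃q C(q,q)) ∨ (∀x ∃u (¬C(u,x) ∨ ¬L(x,u)))
Push ¬ through the quantifiers and connectives to reach negation normal form:
  (∀q ¬C(q,q)) ∨ (∀x ∃u (¬C(u,x) ∨ ¬L(x,u)))
All bound variables are already distinct, so no renaming is needed.
Extract every quantifier outward, since the variables are now distinct and don't occur free across branches:
  ∀q ∀x ∃u (¬C(q,q) ∨ ¬C(u,x) ∨ ¬L(x,u))
The prefix is ∀q ∀x ∃u: 2 universal, 1 existential.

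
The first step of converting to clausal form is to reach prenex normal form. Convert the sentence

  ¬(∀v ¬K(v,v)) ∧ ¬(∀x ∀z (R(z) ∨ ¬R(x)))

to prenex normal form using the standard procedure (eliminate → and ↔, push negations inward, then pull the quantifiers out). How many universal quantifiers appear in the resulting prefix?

0

Push ¬ through the quantifiers and connectives to reach negation normal form:
  (∃v K(v,v)) ∧ (∃x ∃z (¬R(z) ∧ R(x)))
All bound variables are already distinct, so no renaming is needed.
Extract every quantifier outward, since the variables are now distinct and don't occur free across branches:
  ∃v ∃x ∃z (K(v,v) ∧ ¬R(z) ∧ R(x))
The prefix is ∃v ∃x ∃z: 0 universal, 3 existential.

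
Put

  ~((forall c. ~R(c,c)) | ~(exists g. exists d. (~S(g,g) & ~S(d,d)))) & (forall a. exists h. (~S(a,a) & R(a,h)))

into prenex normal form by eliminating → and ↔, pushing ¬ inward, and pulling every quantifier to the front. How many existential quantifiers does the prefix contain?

Push ¬ through the quantifiers and connectives to reach negation normal form:
  (exists c. R(c,c)) & (exists g. exists d. (~S(g,g) & ~S(d,d))) & (forall a. exists h. (~S(a,a) & R(a,h)))
All bound variables are already distinct, so no renaming is needed.
Pull the quantifiers to the front (each side's bound variable is not free in the other side):
  exists c. exists g. exists d. forall a. exists h. (R(c,c) & ~S(g,g) & ~S(d,d) & ~S(a,a) & R(a,h))
The prefix is exists c exists g exists d forall a exists h: 1 universal, 4 existential.

4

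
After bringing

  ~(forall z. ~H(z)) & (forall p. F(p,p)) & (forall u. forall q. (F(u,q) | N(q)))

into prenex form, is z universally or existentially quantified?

Push ¬ through the quantifiers and connectives to reach negation normal form:
  (exists z. H(z)) & (forall p. F(p,p)) & (forall u. forall q. (F(u,q) | N(q)))
All bound variables are already distinct, so no renaming is needed.
Finally move all quantifiers to the prefix:
  exists z. forall p. forall u. forall q. (H(z) & F(p,p) & (F(u,q) | N(q)))
The quantifier forall z sits under an odd number of negations, so it flips to exists z.

existential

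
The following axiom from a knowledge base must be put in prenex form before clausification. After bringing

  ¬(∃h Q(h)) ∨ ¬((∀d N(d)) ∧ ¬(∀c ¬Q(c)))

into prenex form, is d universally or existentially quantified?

Move each ¬ inward, flipping quantifiers it crosses:
  (∀h ¬Q(h)) ∨ (∃d ¬N(d)) ∨ (∀c ¬Q(c))
All bound variables are already distinct, so no renaming is needed.
Extract every quantifier outward, since the variables are now distinct and don't occur free across branches:
  ∀h ∃d ∀c (¬Q(h) ∨ ¬N(d) ∨ ¬Q(c))
The quantifier ∀d sits under an odd number of negations, so it flips to ∃d.

existential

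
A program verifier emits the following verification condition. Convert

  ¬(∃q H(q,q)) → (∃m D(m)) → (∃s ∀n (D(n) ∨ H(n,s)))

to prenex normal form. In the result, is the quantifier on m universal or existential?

universal

Eliminate → and ↔ using ¬ and ∨.
  ¬¬(∃q H(q,q)) ∨ ¬(∃m D(m)) ∨ (∃s ∀n (D(n) ∨ H(n,s)))
Drive negations inward (¬∀x A ≡ ∃x ¬A, ¬∃x A ≡ ∀x ¬A, De Morgan for ∧/∨):
  (∃q H(q,q)) ∨ (∀m ¬D(m)) ∨ (∃s ∀n (D(n) ∨ H(n,s)))
All bound variables are already distinct, so no renaming is needed.
Finally move all quantifiers to the prefix:
  ∃q ∀m ∃s ∀n (H(q,q) ∨ ¬D(m) ∨ D(n) ∨ H(n,s))
The quantifier ∃m sits under an odd number of negations (counting the antecedent side of each →), so it flips to ∀m.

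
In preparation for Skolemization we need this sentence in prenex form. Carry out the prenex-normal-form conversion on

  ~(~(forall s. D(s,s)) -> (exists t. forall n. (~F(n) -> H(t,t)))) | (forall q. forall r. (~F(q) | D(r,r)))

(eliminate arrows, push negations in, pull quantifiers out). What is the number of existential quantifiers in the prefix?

Eliminate → and ↔ using ¬ and ∨.
  ~(~~(forall s. D(s,s)) | (exists t. forall n. (~~F(n) | H(t,t)))) | (forall q. forall r. (~F(q) | D(r,r)))
Move each ¬ inward, flipping quantifiers it crosses:
  (exists s. ~D(s,s)) & (forall t. exists n. (~F(n) & ~H(t,t))) | (forall q. forall r. (~F(q) | D(r,r)))
All bound variables are already distinct, so no renaming is needed.
Extract every quantifier outward, since the variables are now distinct and don't occur free across branches:
  exists s. forall t. exists n. forall q. forall r. (~D(s,s) & ~F(n) & ~H(t,t) | ~F(q) | D(r,r))
The prefix is exists s forall t exists n forall q forall r: 3 universal, 2 existential.

2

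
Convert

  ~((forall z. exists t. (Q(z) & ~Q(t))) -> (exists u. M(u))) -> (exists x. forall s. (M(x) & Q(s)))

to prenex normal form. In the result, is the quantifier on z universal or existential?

existential

Eliminate → and ↔ using ¬ and ∨.
  ~~(~(forall z. exists t. (Q(z) & ~Q(t))) | (exists u. M(u))) | (exists x. forall s. (M(x) & Q(s)))
Move each ¬ inward, flipping quantifiers it crosses:
  (exists z. forall t. (~Q(z) | Q(t))) | (exists u. M(u)) | (exists x. forall s. (M(x) & Q(s)))
Finally move all quantifiers to the prefix:
  exists z. forall t. exists u. exists x. forall s. (~Q(z) | Q(t) | M(u) | M(x) & Q(s))
The quantifier forall z sits under an odd number of negations (counting the antecedent side of each →), so it flips to exists z.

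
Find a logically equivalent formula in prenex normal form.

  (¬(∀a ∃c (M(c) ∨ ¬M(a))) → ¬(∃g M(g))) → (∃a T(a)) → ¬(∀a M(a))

Eliminate → and ↔ using ¬ and ∨.
  ¬(¬¬(∀a ∃c (M(c) ∨ ¬M(a))) ∨ ¬(∃g M(g))) ∨ ¬(∃a T(a)) ∨ ¬(∀a M(a))
Drive negations inward (¬∀x A ≡ ∃x ¬A, ¬∃x A ≡ ∀x ¬A, De Morgan for ∧/∨):
  (∃a ∀c (¬M(c) ∧ M(a))) ∧ (∃g M(g)) ∨ (∀a ¬T(a)) ∨ (∃a ¬M(a))
Standardize variables apart so no two quantifiers bind the same name: a↦t, a↦z.
  (∃a ∀c (¬M(c) ∧ M(a))) ∧ (∃g M(g)) ∨ (∀t ¬T(t)) ∨ (∃z ¬M(z))
Pull the quantifiers to the front (each side's bound variable is not free in the other side):
  ∃a ∀c ∃g ∀t ∃z (¬M(c) ∧ M(a) ∧ M(g) ∨ ¬T(t) ∨ ¬M(z))

∃a ∀c ∃g ∀t ∃z (¬M(c) ∧ M(a) ∧ M(g) ∨ ¬T(t) ∨ ¬M(z))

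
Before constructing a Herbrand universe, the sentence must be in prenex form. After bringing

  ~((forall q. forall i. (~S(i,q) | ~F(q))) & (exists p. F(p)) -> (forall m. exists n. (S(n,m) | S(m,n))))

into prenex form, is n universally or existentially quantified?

Eliminate → and ↔ using ¬ and ∨.
  ~(~((forall q. forall i. (~S(i,q) | ~F(q))) & (exists p. F(p))) | (forall m. exists n. (S(n,m) | S(m,n))))
Push ¬ through the quantifiers and connectives to reach negation normal form:
  (forall q. forall i. (~S(i,q) | ~F(q))) & (exists p. F(p)) & (exists m. forall n. (~S(n,m) & ~S(m,n)))
All bound variables are already distinct, so no renaming is needed.
Finally move all quantifiers to the prefix:
  forall q. forall i. exists p. exists m. forall n. ((~S(i,q) | ~F(q)) & F(p) & ~S(n,m) & ~S(m,n))
The quantifier exists n sits under an odd number of negations (counting the antecedent side of each →), so it flips to forall n.

universal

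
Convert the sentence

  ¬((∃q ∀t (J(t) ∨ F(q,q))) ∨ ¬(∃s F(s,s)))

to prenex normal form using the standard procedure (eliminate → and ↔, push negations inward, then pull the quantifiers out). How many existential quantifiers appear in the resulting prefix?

2

Push ¬ through the quantifiers and connectives to reach negation normal form:
  (∀q ∃t (¬J(t) ∧ ¬F(q,q))) ∧ (∃s F(s,s))
Extract every quantifier outward, since the variables are now distinct and don't occur free across branches:
  ∀q ∃t ∃s (¬J(t) ∧ ¬F(q,q) ∧ F(s,s))
The prefix is ∀q ∃t ∃s: 1 universal, 2 existential.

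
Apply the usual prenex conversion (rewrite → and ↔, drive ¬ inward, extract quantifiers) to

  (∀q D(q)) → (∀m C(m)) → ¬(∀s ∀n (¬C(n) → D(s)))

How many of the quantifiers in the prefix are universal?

Eliminate → and ↔ using ¬ and ∨.
  ¬(∀q D(q)) ∨ ¬(∀m C(m)) ∨ ¬(∀s ∀n (¬¬C(n) ∨ D(s)))
Drive negations inward (¬∀x A ≡ ∃x ¬A, ¬∃x A ≡ ∀x ¬A, De Morgan for ∧/∨):
  (∃q ¬D(q)) ∨ (∃m ¬C(m)) ∨ (∃s ∃n (¬C(n) ∧ ¬D(s)))
All bound variables are already distinct, so no renaming is needed.
Pull the quantifiers to the front (each side's bound variable is not free in the other side):
  ∃q ∃m ∃s ∃n (¬D(q) ∨ ¬C(m) ∨ ¬C(n) ∧ ¬D(s))
The prefix is ∃q ∃m ∃s ∃n: 0 universal, 4 existential.

0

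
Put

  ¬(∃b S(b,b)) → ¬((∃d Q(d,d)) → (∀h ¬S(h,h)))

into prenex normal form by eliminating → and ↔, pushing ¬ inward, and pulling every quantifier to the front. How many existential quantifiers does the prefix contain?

Rewrite implications/biconditionals: A → B as ¬A ∨ B.
  ¬¬(∃b S(b,b)) ∨ ¬(¬(∃d Q(d,d)) ∨ (∀h ¬S(h,h)))
Push ¬ through the quantifiers and connectives to reach negation normal form:
  (∃b S(b,b)) ∨ (∃d Q(d,d)) ∧ (∃h S(h,h))
Extract every quantifier outward, since the variables are now distinct and don't occur free across branches:
  ∃b ∃d ∃h (S(b,b) ∨ Q(d,d) ∧ S(h,h))
The prefix is ∃b ∃d ∃h: 0 universal, 3 existential.

3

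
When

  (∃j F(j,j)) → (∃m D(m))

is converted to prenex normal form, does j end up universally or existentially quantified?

Rewrite implications/biconditionals: A → B as ¬A ∨ B.
  ¬(∃j F(j,j)) ∨ (∃m D(m))
Drive negations inward (¬∀x A ≡ ∃x ¬A, ¬∃x A ≡ ∀x ¬A, De Morgan for ∧/∨):
  (∀j ¬F(j,j)) ∨ (∃m D(m))
Finally move all quantifiers to the prefix:
  ∀j ∃m (¬F(j,j) ∨ D(m))
The quantifier ∃j sits under an odd number of negations (counting the antecedent side of each →), so it flips to ∀j.

universal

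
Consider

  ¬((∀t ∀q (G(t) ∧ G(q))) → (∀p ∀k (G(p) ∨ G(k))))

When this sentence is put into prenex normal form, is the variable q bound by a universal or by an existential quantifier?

universal

Rewrite implications/biconditionals: A → B as ¬A ∨ B.
  ¬(¬(∀t ∀q (G(t) ∧ G(q))) ∨ (∀p ∀k (G(p) ∨ G(k))))
Push ¬ through the quantifiers and connectives to reach negation normal form:
  (∀t ∀q (G(t) ∧ G(q))) ∧ (∃p ∃k (¬G(p) ∧ ¬G(k)))
All bound variables are already distinct, so no renaming is needed.
Finally move all quantifiers to the prefix:
  ∀t ∀q ∃p ∃k (G(t) ∧ G(q) ∧ ¬G(p) ∧ ¬G(k))
The quantifier ∀q sits under an even number of negations (counting the antecedent side of each →), so it remains universal.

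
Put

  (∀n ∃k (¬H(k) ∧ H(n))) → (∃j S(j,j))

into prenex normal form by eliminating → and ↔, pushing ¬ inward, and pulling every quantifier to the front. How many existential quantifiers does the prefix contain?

2

Eliminate → and ↔ using ¬ and ∨.
  ¬(∀n ∃k (¬H(k) ∧ H(n))) ∨ (∃j S(j,j))
Move each ¬ inward, flipping quantifiers it crosses:
  (∃n ∀k (H(k) ∨ ¬H(n))) ∨ (∃j S(j,j))
Extract every quantifier outward, since the variables are now distinct and don't occur free across branches:
  ∃n ∀k ∃j (H(k) ∨ ¬H(n) ∨ S(j,j))
The prefix is ∃n ∀k ∃j: 1 universal, 2 existential.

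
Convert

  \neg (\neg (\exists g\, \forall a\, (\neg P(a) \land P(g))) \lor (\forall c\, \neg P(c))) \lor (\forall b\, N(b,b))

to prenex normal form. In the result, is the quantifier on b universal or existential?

universal

Move each ¬ inward, flipping quantifiers it crosses:
  (\exists g\, \forall a\, (\neg P(a) \land P(g))) \land (\exists c\, P(c)) \lor (\forall b\, N(b,b))
All bound variables are already distinct, so no renaming is needed.
Extract every quantifier outward, since the variables are now distinct and don't occur free across branches:
  \exists g\, \forall a\, \exists c\, \forall b\, (\neg P(a) \land P(g) \land P(c) \lor N(b,b))
The quantifier \forall b sits under an even number of negations, so it remains universal.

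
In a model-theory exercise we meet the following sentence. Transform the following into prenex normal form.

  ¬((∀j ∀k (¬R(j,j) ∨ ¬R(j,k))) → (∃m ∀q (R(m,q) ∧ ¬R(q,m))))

∀j ∀k ∀m ∃q ((¬R(j,j) ∨ ¬R(j,k)) ∧ (¬R(m,q) ∨ R(q,m)))

Rewrite implications/biconditionals: A → B as ¬A ∨ B.
  ¬(¬(∀j ∀k (¬R(j,j) ∨ ¬R(j,k))) ∨ (∃m ∀q (R(m,q) ∧ ¬R(q,m))))
Push ¬ through the quantifiers and connectives to reach negation normal form:
  (∀j ∀k (¬R(j,j) ∨ ¬R(j,k))) ∧ (∀m ∃q (¬R(m,q) ∨ R(q,m)))
Extract every quantifier outward, since the variables are now distinct and don't occur free across branches:
  ∀j ∀k ∀m ∃q ((¬R(j,j) ∨ ¬R(j,k)) ∧ (¬R(m,q) ∨ R(q,m)))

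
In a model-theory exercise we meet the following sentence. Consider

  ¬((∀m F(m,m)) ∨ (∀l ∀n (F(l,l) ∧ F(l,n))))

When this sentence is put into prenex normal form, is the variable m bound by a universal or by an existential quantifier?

Drive negations inward (¬∀x A ≡ ∃x ¬A, ¬∃x A ≡ ∀x ¬A, De Morgan for ∧/∨):
  (∃m ¬F(m,m)) ∧ (∃l ∃n (¬F(l,l) ∨ ¬F(l,n)))
All bound variables are already distinct, so no renaming is needed.
Pull the quantifiers to the front (each side's bound variable is not free in the other side):
  ∃m ∃l ∃n (¬F(m,m) ∧ (¬F(l,l) ∨ ¬F(l,n)))
The quantifier ∀m sits under an odd number of negations, so it flips to ∃m.

existential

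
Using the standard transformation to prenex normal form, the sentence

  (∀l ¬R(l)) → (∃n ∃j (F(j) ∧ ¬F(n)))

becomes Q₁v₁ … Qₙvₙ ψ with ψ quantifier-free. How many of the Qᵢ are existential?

First replace A → B with ¬A ∨ B.
  ¬(∀l ¬R(l)) ∨ (∃n ∃j (F(j) ∧ ¬F(n)))
Move each ¬ inward, flipping quantifiers it crosses:
  (∃l R(l)) ∨ (∃n ∃j (F(j) ∧ ¬F(n)))
All bound variables are already distinct, so no renaming is needed.
Finally move all quantifiers to the prefix:
  ∃l ∃n ∃j (R(l) ∨ F(j) ∧ ¬F(n))
The prefix is ∃l ∃n ∃j: 0 universal, 3 existential.

3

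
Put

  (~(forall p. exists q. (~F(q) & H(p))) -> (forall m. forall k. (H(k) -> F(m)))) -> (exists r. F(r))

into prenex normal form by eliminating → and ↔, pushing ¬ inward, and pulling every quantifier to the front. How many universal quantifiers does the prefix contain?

1

Eliminate → and ↔ using ¬ and ∨.
  ~(~~(forall p. exists q. (~F(q) & H(p))) | (forall m. forall k. (~H(k) | F(m)))) | (exists r. F(r))
Drive negations inward (¬∀x A ≡ ∃x ¬A, ¬∃x A ≡ ∀x ¬A, De Morgan for ∧/∨):
  (exists p. forall q. (F(q) | ~H(p))) & (exists m. exists k. (H(k) & ~F(m))) | (exists r. F(r))
All bound variables are already distinct, so no renaming is needed.
Finally move all quantifiers to the prefix:
  exists p. forall q. exists m. exists k. exists r. ((F(q) | ~H(p)) & H(k) & ~F(m) | F(r))
The prefix is exists p forall q exists m exists k exists r: 1 universal, 4 existential.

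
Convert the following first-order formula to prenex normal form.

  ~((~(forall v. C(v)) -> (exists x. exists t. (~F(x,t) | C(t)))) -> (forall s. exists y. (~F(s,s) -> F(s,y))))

Eliminate → and ↔ using ¬ and ∨.
  ~(~(~~(forall v. C(v)) | (exists x. exists t. (~F(x,t) | C(t)))) | (forall s. exists y. (~~F(s,s) | F(s,y))))
Push ¬ through the quantifiers and connectives to reach negation normal form:
  ((forall v. C(v)) | (exists x. exists t. (~F(x,t) | C(t)))) & (exists s. forall y. (~F(s,s) & ~F(s,y)))
All bound variables are already distinct, so no renaming is needed.
Pull the quantifiers to the front (each side's bound variable is not free in the other side):
  forall v. exists x. exists t. exists s. forall y. ((C(v) | ~F(x,t) | C(t)) & ~F(s,s) & ~F(s,y))

forall v. exists x. exists t. exists s. forall y. ((C(v) | ~F(x,t) | C(t)) & ~F(s,s) & ~F(s,y))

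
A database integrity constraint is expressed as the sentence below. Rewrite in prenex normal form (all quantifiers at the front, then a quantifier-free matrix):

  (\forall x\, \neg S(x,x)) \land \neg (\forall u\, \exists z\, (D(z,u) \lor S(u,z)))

\forall x\, \exists u\, \forall z\, (\neg S(x,x) \land \neg D(z,u) \land \neg S(u,z))

Drive negations inward (¬∀x A ≡ ∃x ¬A, ¬∃x A ≡ ∀x ¬A, De Morgan for ∧/∨):
  (\forall x\, \neg S(x,x)) \land (\exists u\, \forall z\, (\neg D(z,u) \land \neg S(u,z)))
All bound variables are already distinct, so no renaming is needed.
Extract every quantifier outward, since the variables are now distinct and don't occur free across branches:
  \forall x\, \exists u\, \forall z\, (\neg S(x,x) \land \neg D(z,u) \land \neg S(u,z))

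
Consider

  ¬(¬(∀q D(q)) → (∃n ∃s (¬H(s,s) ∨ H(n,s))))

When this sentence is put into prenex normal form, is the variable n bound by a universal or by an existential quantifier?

universal

First replace A → B with ¬A ∨ B.
  ¬(¬¬(∀q D(q)) ∨ (∃n ∃s (¬H(s,s) ∨ H(n,s))))
Push ¬ through the quantifiers and connectives to reach negation normal form:
  (∃q ¬D(q)) ∧ (∀n ∀s (H(s,s) ∧ ¬H(n,s)))
All bound variables are already distinct, so no renaming is needed.
Extract every quantifier outward, since the variables are now distinct and don't occur free across branches:
  ∃q ∀n ∀s (¬D(q) ∧ H(s,s) ∧ ¬H(n,s))
The quantifier ∃n sits under an odd number of negations (counting the antecedent side of each →), so it flips to ∀n.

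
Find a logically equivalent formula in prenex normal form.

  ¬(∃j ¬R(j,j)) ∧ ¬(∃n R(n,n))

Drive negations inward (¬∀x A ≡ ∃x ¬A, ¬∃x A ≡ ∀x ¬A, De Morgan for ∧/∨):
  (∀j R(j,j)) ∧ (∀n ¬R(n,n))
Pull the quantifiers to the front (each side's bound variable is not free in the other side):
  ∀j ∀n (R(j,j) ∧ ¬R(n,n))

∀j ∀n (R(j,j) ∧ ¬R(n,n))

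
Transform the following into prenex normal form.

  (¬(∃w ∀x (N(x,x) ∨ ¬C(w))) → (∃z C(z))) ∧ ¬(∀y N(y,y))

∃w ∀x ∃z ∃y ((N(x,x) ∨ ¬C(w) ∨ C(z)) ∧ ¬N(y,y))

First replace A → B with ¬A ∨ B.
  (¬¬(∃w ∀x (N(x,x) ∨ ¬C(w))) ∨ (∃z C(z))) ∧ ¬(∀y N(y,y))
Drive negations inward (¬∀x A ≡ ∃x ¬A, ¬∃x A ≡ ∀x ¬A, De Morgan for ∧/∨):
  ((∃w ∀x (N(x,x) ∨ ¬C(w))) ∨ (∃z C(z))) ∧ (∃y ¬N(y,y))
All bound variables are already distinct, so no renaming is needed.
Extract every quantifier outward, since the variables are now distinct and don't occur free across branches:
  ∃w ∀x ∃z ∃y ((N(x,x) ∨ ¬C(w) ∨ C(z)) ∧ ¬N(y,y))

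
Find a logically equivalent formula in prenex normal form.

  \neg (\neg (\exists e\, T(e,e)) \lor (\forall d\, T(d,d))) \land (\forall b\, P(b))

Move each ¬ inward, flipping quantifiers it crosses:
  (\exists e\, T(e,e)) \land (\exists d\, \neg T(d,d)) \land (\forall b\, P(b))
Finally move all quantifiers to the prefix:
  \exists e\, \exists d\, \forall b\, (T(e,e) \land \neg T(d,d) \land P(b))

\exists e\, \exists d\, \forall b\, (T(e,e) \land \neg T(d,d) \land P(b))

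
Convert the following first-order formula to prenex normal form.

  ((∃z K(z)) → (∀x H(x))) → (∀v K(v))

∃z ∃x ∀v (K(z) ∧ ¬H(x) ∨ K(v))

Rewrite implications/biconditionals: A → B as ¬A ∨ B.
  ¬(¬(∃z K(z)) ∨ (∀x H(x))) ∨ (∀v K(v))
Push ¬ through the quantifiers and connectives to reach negation normal form:
  (∃z K(z)) ∧ (∃x ¬H(x)) ∨ (∀v K(v))
All bound variables are already distinct, so no renaming is needed.
Finally move all quantifiers to the prefix:
  ∃z ∃x ∀v (K(z) ∧ ¬H(x) ∨ K(v))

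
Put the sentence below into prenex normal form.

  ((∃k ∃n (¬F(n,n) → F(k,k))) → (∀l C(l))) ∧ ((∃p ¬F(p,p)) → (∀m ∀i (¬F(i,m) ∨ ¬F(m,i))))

∀k ∀n ∀l ∀p ∀m ∀i ((¬F(n,n) ∧ ¬F(k,k) ∨ C(l)) ∧ (F(p,p) ∨ ¬F(i,m) ∨ ¬F(m,i)))

Rewrite implications/biconditionals: A → B as ¬A ∨ B.
  (¬(∃k ∃n (¬¬F(n,n) ∨ F(k,k))) ∨ (∀l C(l))) ∧ (¬(∃p ¬F(p,p)) ∨ (∀m ∀i (¬F(i,m) ∨ ¬F(m,i))))
Drive negations inward (¬∀x A ≡ ∃x ¬A, ¬∃x A ≡ ∀x ¬A, De Morgan for ∧/∨):
  ((∀k ∀n (¬F(n,n) ∧ ¬F(k,k))) ∨ (∀l C(l))) ∧ ((∀p F(p,p)) ∨ (∀m ∀i (¬F(i,m) ∨ ¬F(m,i))))
All bound variables are already distinct, so no renaming is needed.
Finally move all quantifiers to the prefix:
  ∀k ∀n ∀l ∀p ∀m ∀i ((¬F(n,n) ∧ ¬F(k,k) ∨ C(l)) ∧ (F(p,p) ∨ ¬F(i,m) ∨ ¬F(m,i)))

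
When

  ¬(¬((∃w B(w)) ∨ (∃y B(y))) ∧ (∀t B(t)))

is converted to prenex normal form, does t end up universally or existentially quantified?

existential

Move each ¬ inward, flipping quantifiers it crosses:
  (∃w B(w)) ∨ (∃y B(y)) ∨ (∃t ¬B(t))
All bound variables are already distinct, so no renaming is needed.
Finally move all quantifiers to the prefix:
  ∃w ∃y ∃t (B(w) ∨ B(y) ∨ ¬B(t))
The quantifier ∀t sits under an odd number of negations, so it flips to ∃t.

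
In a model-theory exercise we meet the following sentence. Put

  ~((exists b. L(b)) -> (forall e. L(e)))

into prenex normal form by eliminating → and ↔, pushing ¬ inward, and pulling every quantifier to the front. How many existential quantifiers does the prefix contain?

2

Rewrite implications/biconditionals: A → B as ¬A ∨ B.
  ~(~(exists b. L(b)) | (forall e. L(e)))
Move each ¬ inward, flipping quantifiers it crosses:
  (exists b. L(b)) & (exists e. ~L(e))
Finally move all quantifiers to the prefix:
  exists b. exists e. (L(b) & ~L(e))
The prefix is exists b exists e: 0 universal, 2 existential.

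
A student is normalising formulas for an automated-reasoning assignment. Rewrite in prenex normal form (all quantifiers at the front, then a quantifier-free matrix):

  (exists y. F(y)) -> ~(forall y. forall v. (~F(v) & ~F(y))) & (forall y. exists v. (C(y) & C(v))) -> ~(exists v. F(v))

Rewrite implications/biconditionals: A → B as ¬A ∨ B.
  ~(exists y. F(y)) | ~(~(forall y. forall v. (~F(v) & ~F(y))) & (forall y. exists v. (C(y) & C(v)))) | ~(exists v. F(v))
Push ¬ through the quantifiers and connectives to reach negation normal form:
  (forall y. ~F(y)) | (forall y. forall v. (~F(v) & ~F(y))) | (exists y. forall v. (~C(y) | ~C(v))) | (forall v. ~F(v))
Give each quantifier a distinct variable: y↦p, y↦x, v↦q, v↦t.
  (forall y. ~F(y)) | (forall p. forall v. (~F(v) & ~F(p))) | (exists x. forall q. (~C(x) | ~C(q))) | (forall t. ~F(t))
Pull the quantifiers to the front (each side's bound variable is not free in the other side):
  forall y. forall p. forall v. exists x. forall q. forall t. (~F(y) | ~F(v) & ~F(p) | ~C(x) | ~C(q) | ~F(t))

forall y. forall p. forall v. exists x. forall q. forall t. (~F(y) | ~F(v) & ~F(p) | ~C(x) | ~C(q) | ~F(t))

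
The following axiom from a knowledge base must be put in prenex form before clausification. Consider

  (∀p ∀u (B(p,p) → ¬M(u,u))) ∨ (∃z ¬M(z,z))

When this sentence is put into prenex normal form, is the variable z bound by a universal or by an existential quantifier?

existential

Eliminate → and ↔ using ¬ and ∨.
  (∀p ∀u (¬B(p,p) ∨ ¬M(u,u))) ∨ (∃z ¬M(z,z))
All bound variables are already distinct, so no renaming is needed.
Finally move all quantifiers to the prefix:
  ∀p ∀u ∃z (¬B(p,p) ∨ ¬M(u,u) ∨ ¬M(z,z))
The quantifier ∃z sits under an even number of negations (counting the antecedent side of each →), so it remains existential.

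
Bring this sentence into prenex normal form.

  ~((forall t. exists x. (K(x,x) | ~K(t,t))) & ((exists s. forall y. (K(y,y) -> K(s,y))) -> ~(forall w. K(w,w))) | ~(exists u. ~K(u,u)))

First replace A → B with ¬A ∨ B.
  ~((forall t. exists x. (K(x,x) | ~K(t,t))) & (~(exists s. forall y. (~K(y,y) | K(s,y))) | ~(forall w. K(w,w))) | ~(exists u. ~K(u,u)))
Drive negations inward (¬∀x A ≡ ∃x ¬A, ¬∃x A ≡ ∀x ¬A, De Morgan for ∧/∨):
  ((exists t. forall x. (~K(x,x) & K(t,t))) | (exists s. forall y. (~K(y,y) | K(s,y))) & (forall w. K(w,w))) & (exists u. ~K(u,u))
Pull the quantifiers to the front (each side's bound variable is not free in the other side):
  exists t. forall x. exists s. forall y. forall w. exists u. ((~K(x,x) & K(t,t) | (~K(y,y) | K(s,y)) & K(w,w)) & ~K(u,u))

exists t. forall x. exists s. forall y. forall w. exists u. ((~K(x,x) & K(t,t) | (~K(y,y) | K(s,y)) & K(w,w)) & ~K(u,u))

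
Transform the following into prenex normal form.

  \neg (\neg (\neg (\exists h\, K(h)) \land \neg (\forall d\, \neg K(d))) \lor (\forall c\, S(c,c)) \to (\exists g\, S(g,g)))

\exists h\, \forall d\, \forall c\, \forall g\, ((K(h) \lor \neg K(d) \lor S(c,c)) \land \neg S(g,g))

First replace A → B with ¬A ∨ B.
  \neg (\neg (\neg (\neg (\exists h\, K(h)) \land \neg (\forall d\, \neg K(d))) \lor (\forall c\, S(c,c))) \lor (\exists g\, S(g,g)))
Push ¬ through the quantifiers and connectives to reach negation normal form:
  ((\exists h\, K(h)) \lor (\forall d\, \neg K(d)) \lor (\forall c\, S(c,c))) \land (\forall g\, \neg S(g,g))
All bound variables are already distinct, so no renaming is needed.
Extract every quantifier outward, since the variables are now distinct and don't occur free across branches:
  \exists h\, \forall d\, \forall c\, \forall g\, ((K(h) \lor \neg K(d) \lor S(c,c)) \land \neg S(g,g))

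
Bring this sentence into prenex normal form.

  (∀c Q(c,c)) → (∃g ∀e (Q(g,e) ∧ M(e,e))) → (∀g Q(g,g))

∃c ∀g ∃e ∀a (¬Q(c,c) ∨ ¬Q(g,e) ∨ ¬M(e,e) ∨ Q(a,a))

Rewrite implications/biconditionals: A → B as ¬A ∨ B.
  ¬(∀c Q(c,c)) ∨ ¬(∃g ∀e (Q(g,e) ∧ M(e,e))) ∨ (∀g Q(g,g))
Move each ¬ inward, flipping quantifiers it crosses:
  (∃c ¬Q(c,c)) ∨ (∀g ∃e (¬Q(g,e) ∨ ¬M(e,e))) ∨ (∀g Q(g,g))
Give each quantifier a distinct variable: g↦a.
  (∃c ¬Q(c,c)) ∨ (∀g ∃e (¬Q(g,e) ∨ ¬M(e,e))) ∨ (∀a Q(a,a))
Extract every quantifier outward, since the variables are now distinct and don't occur free across branches:
  ∃c ∀g ∃e ∀a (¬Q(c,c) ∨ ¬Q(g,e) ∨ ¬M(e,e) ∨ Q(a,a))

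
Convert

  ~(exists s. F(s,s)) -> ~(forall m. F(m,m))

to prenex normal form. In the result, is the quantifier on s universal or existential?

Rewrite implications/biconditionals: A → B as ¬A ∨ B.
  ~~(exists s. F(s,s)) | ~(forall m. F(m,m))
Drive negations inward (¬∀x A ≡ ∃x ¬A, ¬∃x A ≡ ∀x ¬A, De Morgan for ∧/∨):
  (exists s. F(s,s)) | (exists m. ~F(m,m))
All bound variables are already distinct, so no renaming is needed.
Pull the quantifiers to the front (each side's bound variable is not free in the other side):
  exists s. exists m. (F(s,s) | ~F(m,m))
The quantifier exists s sits under an even number of negations (counting the antecedent side of each →), so it remains existential.

existential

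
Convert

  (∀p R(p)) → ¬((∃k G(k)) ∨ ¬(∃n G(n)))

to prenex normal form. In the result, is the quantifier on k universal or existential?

First replace A → B with ¬A ∨ B.
  ¬(∀p R(p)) ∨ ¬((∃k G(k)) ∨ ¬(∃n G(n)))
Drive negations inward (¬∀x A ≡ ∃x ¬A, ¬∃x A ≡ ∀x ¬A, De Morgan for ∧/∨):
  (∃p ¬R(p)) ∨ (∀k ¬G(k)) ∧ (∃n G(n))
Pull the quantifiers to the front (each side's bound variable is not free in the other side):
  ∃p ∀k ∃n (¬R(p) ∨ ¬G(k) ∧ G(n))
The quantifier ∃k sits under an odd number of negations (counting the antecedent side of each →), so it flips to ∀k.

universal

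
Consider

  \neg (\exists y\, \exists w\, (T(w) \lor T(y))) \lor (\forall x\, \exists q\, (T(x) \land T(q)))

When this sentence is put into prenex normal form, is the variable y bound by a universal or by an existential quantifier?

Drive negations inward (¬∀x A ≡ ∃x ¬A, ¬∃x A ≡ ∀x ¬A, De Morgan for ∧/∨):
  (\forall y\, \forall w\, (\neg T(w) \land \neg T(y))) \lor (\forall x\, \exists q\, (T(x) \land T(q)))
Finally move all quantifiers to the prefix:
  \forall y\, \forall w\, \forall x\, \exists q\, (\neg T(w) \land \neg T(y) \lor T(x) \land T(q))
The quantifier \exists y sits under an odd number of negations, so it flips to \forall y.

universal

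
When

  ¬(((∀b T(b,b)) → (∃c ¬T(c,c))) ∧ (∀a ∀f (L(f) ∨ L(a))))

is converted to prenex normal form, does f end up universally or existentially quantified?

existential

Eliminate → and ↔ using ¬ and ∨.
  ¬((¬(∀b T(b,b)) ∨ (∃c ¬T(c,c))) ∧ (∀a ∀f (L(f) ∨ L(a))))
Drive negations inward (¬∀x A ≡ ∃x ¬A, ¬∃x A ≡ ∀x ¬A, De Morgan for ∧/∨):
  (∀b T(b,b)) ∧ (∀c T(c,c)) ∨ (∃a ∃f (¬L(f) ∧ ¬L(a)))
All bound variables are already distinct, so no renaming is needed.
Finally move all quantifiers to the prefix:
  ∀b ∀c ∃a ∃f (T(b,b) ∧ T(c,c) ∨ ¬L(f) ∧ ¬L(a))
The quantifier ∀f sits under an odd number of negations (counting the antecedent side of each →), so it flips to ∃f.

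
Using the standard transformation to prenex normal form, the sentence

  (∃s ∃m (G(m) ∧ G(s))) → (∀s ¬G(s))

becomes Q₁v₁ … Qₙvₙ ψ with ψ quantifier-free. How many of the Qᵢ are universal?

3

Rewrite implications/biconditionals: A → B as ¬A ∨ B.
  ¬(∃s ∃m (G(m) ∧ G(s))) ∨ (∀s ¬G(s))
Push ¬ through the quantifiers and connectives to reach negation normal form:
  (∀s ∀m (¬G(m) ∨ ¬G(s))) ∨ (∀s ¬G(s))
Standardize variables apart so no two quantifiers bind the same name: s↦t.
  (∀s ∀m (¬G(m) ∨ ¬G(s))) ∨ (∀t ¬G(t))
Extract every quantifier outward, since the variables are now distinct and don't occur free across branches:
  ∀s ∀m ∀t (¬G(m) ∨ ¬G(s) ∨ ¬G(t))
The prefix is ∀s ∀m ∀t: 3 universal, 0 existential.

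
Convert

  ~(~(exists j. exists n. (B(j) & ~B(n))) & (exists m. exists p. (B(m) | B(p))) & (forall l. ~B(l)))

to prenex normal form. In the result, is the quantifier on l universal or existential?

Drive negations inward (¬∀x A ≡ ∃x ¬A, ¬∃x A ≡ ∀x ¬A, De Morgan for ∧/∨):
  (exists j. exists n. (B(j) & ~B(n))) | (forall m. forall p. (~B(m) & ~B(p))) | (exists l. B(l))
All bound variables are already distinct, so no renaming is needed.
Finally move all quantifiers to the prefix:
  exists j. exists n. forall m. forall p. exists l. (B(j) & ~B(n) | ~B(m) & ~B(p) | B(l))
The quantifier forall l sits under an odd number of negations, so it flips to exists l.

existential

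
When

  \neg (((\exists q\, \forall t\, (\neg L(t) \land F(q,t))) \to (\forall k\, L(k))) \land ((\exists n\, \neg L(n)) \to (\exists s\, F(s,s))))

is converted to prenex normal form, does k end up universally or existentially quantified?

First replace A → B with ¬A ∨ B.
  \neg ((\neg (\exists q\, \forall t\, (\neg L(t) \land F(q,t))) \lor (\forall k\, L(k))) \land (\neg (\exists n\, \neg L(n)) \lor (\exists s\, F(s,s))))
Push ¬ through the quantifiers and connectives to reach negation normal form:
  (\exists q\, \forall t\, (\neg L(t) \land F(q,t))) \land (\exists k\, \neg L(k)) \lor (\exists n\, \neg L(n)) \land (\forall s\, \neg F(s,s))
Pull the quantifiers to the front (each side's bound variable is not free in the other side):
  \exists q\, \forall t\, \exists k\, \exists n\, \forall s\, (\neg L(t) \land F(q,t) \land \neg L(k) \lor \neg L(n) \land \neg F(s,s))
The quantifier \forall k sits under an odd number of negations (counting the antecedent side of each →), so it flips to \exists k.

existential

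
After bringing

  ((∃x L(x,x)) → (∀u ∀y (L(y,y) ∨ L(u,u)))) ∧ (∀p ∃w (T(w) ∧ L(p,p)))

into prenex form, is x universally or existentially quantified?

Eliminate → and ↔ using ¬ and ∨.
  (¬(∃x L(x,x)) ∨ (∀u ∀y (L(y,y) ∨ L(u,u)))) ∧ (∀p ∃w (T(w) ∧ L(p,p)))
Push ¬ through the quantifiers and connectives to reach negation normal form:
  ((∀x ¬L(x,x)) ∨ (∀u ∀y (L(y,y) ∨ L(u,u)))) ∧ (∀p ∃w (T(w) ∧ L(p,p)))
All bound variables are already distinct, so no renaming is needed.
Extract every quantifier outward, since the variables are now distinct and don't occur free across branches:
  ∀x ∀u ∀y ∀p ∃w ((¬L(x,x) ∨ L(y,y) ∨ L(u,u)) ∧ T(w) ∧ L(p,p))
The quantifier ∃x sits under an odd number of negations (counting the antecedent side of each →), so it flips to ∀x.

universal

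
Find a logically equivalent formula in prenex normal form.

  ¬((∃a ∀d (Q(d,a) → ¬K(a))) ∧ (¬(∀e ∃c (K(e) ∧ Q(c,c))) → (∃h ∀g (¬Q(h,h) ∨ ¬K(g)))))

Eliminate → and ↔ using ¬ and ∨.
  ¬((∃a ∀d (¬Q(d,a) ∨ ¬K(a))) ∧ (¬¬(∀e ∃c (K(e) ∧ Q(c,c))) ∨ (∃h ∀g (¬Q(h,h) ∨ ¬K(g)))))
Move each ¬ inward, flipping quantifiers it crosses:
  (∀a ∃d (Q(d,a) ∧ K(a))) ∨ (∃e ∀c (¬K(e) ∨ ¬Q(c,c))) ∧ (∀h ∃g (Q(h,h) ∧ K(g)))
All bound variables are already distinct, so no renaming is needed.
Extract every quantifier outward, since the variables are now distinct and don't occur free across branches:
  ∀a ∃d ∃e ∀c ∀h ∃g (Q(d,a) ∧ K(a) ∨ (¬K(e) ∨ ¬Q(c,c)) ∧ Q(h,h) ∧ K(g))

∀a ∃d ∃e ∀c ∀h ∃g (Q(d,a) ∧ K(a) ∨ (¬K(e) ∨ ¬Q(c,c)) ∧ Q(h,h) ∧ K(g))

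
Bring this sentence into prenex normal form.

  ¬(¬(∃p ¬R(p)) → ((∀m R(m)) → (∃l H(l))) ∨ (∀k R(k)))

Eliminate → and ↔ using ¬ and ∨.
  ¬(¬¬(∃p ¬R(p)) ∨ ¬(∀m R(m)) ∨ (∃l H(l)) ∨ (∀k R(k)))
Drive negations inward (¬∀x A ≡ ∃x ¬A, ¬∃x A ≡ ∀x ¬A, De Morgan for ∧/∨):
  (∀p R(p)) ∧ (∀m R(m)) ∧ (∀l ¬H(l)) ∧ (∃k ¬R(k))
All bound variables are already distinct, so no renaming is needed.
Pull the quantifiers to the front (each side's bound variable is not free in the other side):
  ∀p ∀m ∀l ∃k (R(p) ∧ R(m) ∧ ¬H(l) ∧ ¬R(k))

∀p ∀m ∀l ∃k (R(p) ∧ R(m) ∧ ¬H(l) ∧ ¬R(k))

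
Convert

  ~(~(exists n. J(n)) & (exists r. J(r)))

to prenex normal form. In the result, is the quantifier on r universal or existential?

universal

Drive negations inward (¬∀x A ≡ ∃x ¬A, ¬∃x A ≡ ∀x ¬A, De Morgan for ∧/∨):
  (exists n. J(n)) | (forall r. ~J(r))
All bound variables are already distinct, so no renaming is needed.
Pull the quantifiers to the front (each side's bound variable is not free in the other side):
  exists n. forall r. (J(n) | ~J(r))
The quantifier exists r sits under an odd number of negations, so it flips to forall r.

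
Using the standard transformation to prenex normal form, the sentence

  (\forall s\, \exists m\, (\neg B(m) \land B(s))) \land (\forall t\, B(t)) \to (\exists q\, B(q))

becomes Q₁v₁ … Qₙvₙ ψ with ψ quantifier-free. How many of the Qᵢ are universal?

1

Rewrite implications/biconditionals: A → B as ¬A ∨ B.
  \neg ((\forall s\, \exists m\, (\neg B(m) \land B(s))) \land (\forall t\, B(t))) \lor (\exists q\, B(q))
Drive negations inward (¬∀x A ≡ ∃x ¬A, ¬∃x A ≡ ∀x ¬A, De Morgan for ∧/∨):
  (\exists s\, \forall m\, (B(m) \lor \neg B(s))) \lor (\exists t\, \neg B(t)) \lor (\exists q\, B(q))
All bound variables are already distinct, so no renaming is needed.
Finally move all quantifiers to the prefix:
  \exists s\, \forall m\, \exists t\, \exists q\, (B(m) \lor \neg B(s) \lor \neg B(t) \lor B(q))
The prefix is \exists s \forall m \exists t \exists q: 1 universal, 3 existential.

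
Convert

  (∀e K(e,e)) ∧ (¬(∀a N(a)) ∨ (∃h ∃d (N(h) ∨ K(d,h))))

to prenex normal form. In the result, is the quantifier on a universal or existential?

existential

Move each ¬ inward, flipping quantifiers it crosses:
  (∀e K(e,e)) ∧ ((∃a ¬N(a)) ∨ (∃h ∃d (N(h) ∨ K(d,h))))
Finally move all quantifiers to the prefix:
  ∀e ∃a ∃h ∃d (K(e,e) ∧ (¬N(a) ∨ N(h) ∨ K(d,h)))
The quantifier ∀a sits under an odd number of negations, so it flips to ∃a.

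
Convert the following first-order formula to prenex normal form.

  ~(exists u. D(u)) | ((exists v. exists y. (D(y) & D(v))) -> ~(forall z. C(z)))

forall u. forall v. forall y. exists z. (~D(u) | ~D(y) | ~D(v) | ~C(z))

First replace A → B with ¬A ∨ B.
  ~(exists u. D(u)) | ~(exists v. exists y. (D(y) & D(v))) | ~(forall z. C(z))
Drive negations inward (¬∀x A ≡ ∃x ¬A, ¬∃x A ≡ ∀x ¬A, De Morgan for ∧/∨):
  (forall u. ~D(u)) | (forall v. forall y. (~D(y) | ~D(v))) | (exists z. ~C(z))
All bound variables are already distinct, so no renaming is needed.
Extract every quantifier outward, since the variables are now distinct and don't occur free across branches:
  forall u. forall v. forall y. exists z. (~D(u) | ~D(y) | ~D(v) | ~C(z))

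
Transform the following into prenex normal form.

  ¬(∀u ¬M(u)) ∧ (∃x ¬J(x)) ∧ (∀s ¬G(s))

Push ¬ through the quantifiers and connectives to reach negation normal form:
  (∃u M(u)) ∧ (∃x ¬J(x)) ∧ (∀s ¬G(s))
Finally move all quantifiers to the prefix:
  ∃u ∃x ∀s (M(u) ∧ ¬J(x) ∧ ¬G(s))

∃u ∃x ∀s (M(u) ∧ ¬J(x) ∧ ¬G(s))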